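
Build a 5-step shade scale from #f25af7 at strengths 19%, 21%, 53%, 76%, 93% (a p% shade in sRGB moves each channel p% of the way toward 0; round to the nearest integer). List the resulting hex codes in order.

#c449c8, #bf47c3, #722a74, #3a163b, #110611

#f25af7 is rgb(242, 90, 247).
19%: (242 − 45.98 = 196.02→196, 90 − 17.1 = 72.9→73, 247 − 46.93 = 200.07→200) → #c449c8
21%: (242 − 50.82 = 191.18→191, 90 − 18.9 = 71.1→71, 247 − 51.87 = 195.13→195) → #bf47c3
53%: (242 − 128.26 = 113.74→114, 90 − 47.7 = 42.3→42, 247 − 130.91 = 116.09→116) → #722a74
76%: (242 − 183.92 = 58.08→58, 90 − 68.4 = 21.6→22, 247 − 187.72 = 59.28→59) → #3a163b
93%: (242 − 225.06 = 16.94→17, 90 − 83.7 = 6.3→6, 247 − 229.71 = 17.29→17) → #110611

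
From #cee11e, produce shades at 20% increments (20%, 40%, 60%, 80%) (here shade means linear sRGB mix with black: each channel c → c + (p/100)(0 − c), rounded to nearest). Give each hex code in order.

#cee11e is rgb(206, 225, 30).
20%: (206 − 41.2 = 164.8→165, 225 − 45 = 180→180, 30 − 6 = 24→24) → #a5b418
40%: (206 − 82.4 = 123.6→124, 225 − 90 = 135→135, 30 − 12 = 18→18) → #7c8712
60%: (206 − 123.6 = 82.4→82, 225 − 135 = 90→90, 30 − 18 = 12→12) → #525a0c
80%: (206 − 164.8 = 41.2→41, 225 − 180 = 45→45, 30 − 24 = 6→6) → #292d06

#a5b418, #7c8712, #525a0c, #292d06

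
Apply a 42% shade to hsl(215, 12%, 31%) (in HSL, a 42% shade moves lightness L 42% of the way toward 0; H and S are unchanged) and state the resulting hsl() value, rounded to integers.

hsl(215, 12%, 18%)

L moves 42% from 31 toward 0: 31 − 13.02 = 17.98 → 18.
H and S are unchanged.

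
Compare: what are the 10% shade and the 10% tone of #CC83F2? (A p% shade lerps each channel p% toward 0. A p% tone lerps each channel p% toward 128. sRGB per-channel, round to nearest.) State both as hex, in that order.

#CC83F2 is rgb(204, 131, 242).
10% shade:
  R: 204 + 0.1×(0−204) = 204 − 20.4 = 183.6 → 184
  G: 131 + 0.1×(0−131) = 131 − 13.1 = 117.9 → 118
  B: 242 + 0.1×(0−242) = 242 − 24.2 = 217.8 → 218
  → #B876DA
10% tone:
  R: 204 − 7.6 = 196.4 → 196
  G: 131 + 0.1×(128−131) = 131 − 0.3 = 130.7 → 131
  B: 242 − 11.4 = 230.6 → 231
  → #C483E7

#B876DA, #C483E7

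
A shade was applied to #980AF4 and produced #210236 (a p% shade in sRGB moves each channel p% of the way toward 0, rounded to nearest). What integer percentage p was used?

78%

#980AF4 is rgb(152, 10, 244); #210236 is rgb(33, 2, 54).
On the B channel (widest range): 54 ≈ 244 + (p/100)(0 − 244), so p ≈ 100×(54 − 244)/(0 − 244) = -19000/-244 = 77.87.
p = 78 reproduces all three channels after rounding.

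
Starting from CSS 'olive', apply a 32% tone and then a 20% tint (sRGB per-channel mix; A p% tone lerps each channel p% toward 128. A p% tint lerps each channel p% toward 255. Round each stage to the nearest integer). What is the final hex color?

CSS olive is rgb(128, 128, 0).
A 32% tone moves each channel 32% toward 128:
  R: 128 + 0.32×(128−128) = 128 + 0 = 128 → 128
  G: 128 + 0 = 128 → 128
  B: 0 + 0.32×(128−0) = 0 + 40.96 = 40.96 → 41
After the tone: rgb(128, 128, 41) = #808029.
Lerp each channel 20% toward 255:
  R: 128 + 25.4 = 153.4 → 153
  G: 128 + 0.2×(255−128) = 128 + 25.4 = 153.4 → 153
  B: 41 + 0.2×(255−41) = 41 + 42.8 = 83.8 → 84
rgb(153, 153, 84) = #999954.

#999954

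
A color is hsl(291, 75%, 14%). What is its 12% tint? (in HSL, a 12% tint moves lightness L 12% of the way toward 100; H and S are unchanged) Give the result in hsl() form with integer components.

L moves 12% from 14 toward 100: 14 + 10.32 = 24.32 → 24.
H and S are unchanged.

hsl(291, 75%, 24%)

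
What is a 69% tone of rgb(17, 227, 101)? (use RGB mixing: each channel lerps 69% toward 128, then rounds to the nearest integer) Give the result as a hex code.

A 69% tone moves each channel 69% toward 128:
  R: 17 + 0.69×(128−17) = 17 + 76.59 = 93.59 → 94
  G: 227 + 0.69×(128−227) = 227 − 68.31 = 158.69 → 159
  B: 101 + 0.69×(128−101) = 101 + 18.63 = 119.63 → 120
rgb(94, 159, 120) = #5e9f78.

#5e9f78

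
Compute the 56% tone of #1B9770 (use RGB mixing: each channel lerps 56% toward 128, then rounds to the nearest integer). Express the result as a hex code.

#1B9770 is rgb(27, 151, 112).
A 56% tone moves each channel 56% toward 128:
  R: 27 + 56.56 = 83.56 → 84
  G: 151 − 12.88 = 138.12 → 138
  B: 112 + 0.56×(128−112) = 112 + 8.96 = 120.96 → 121
rgb(84, 138, 121) = #548A79.

#548A79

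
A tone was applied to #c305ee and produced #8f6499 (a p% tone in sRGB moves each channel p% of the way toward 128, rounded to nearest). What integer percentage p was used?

77%

#c305ee is rgb(195, 5, 238); #8f6499 is rgb(143, 100, 153).
On the G channel (widest range): 100 ≈ 5 + (p/100)(128 − 5), so p ≈ 100×(100 − 5)/(128 − 5) = 9500/123 = 77.24.
p = 77 reproduces all three channels after rounding.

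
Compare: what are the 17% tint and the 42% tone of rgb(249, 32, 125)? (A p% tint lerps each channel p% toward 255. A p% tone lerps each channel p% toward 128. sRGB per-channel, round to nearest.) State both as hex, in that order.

17% tint:
  R: 249 + 1.02 = 250.02 → 250
  G: 32 + 0.17×(255−32) = 32 + 37.91 = 69.91 → 70
  B: 125 + 0.17×(255−125) = 125 + 22.1 = 147.1 → 147
  → #fa4693
42% tone:
  R: 249 − 50.82 = 198.18 → 198
  G: 32 + 0.42×(128−32) = 32 + 40.32 = 72.32 → 72
  B: 125 + 0.42×(128−125) = 125 + 1.26 = 126.26 → 126
  → #c6487e

#fa4693, #c6487e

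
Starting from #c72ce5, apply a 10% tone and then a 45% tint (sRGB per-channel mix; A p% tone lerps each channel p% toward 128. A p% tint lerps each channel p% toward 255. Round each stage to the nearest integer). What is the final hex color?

#c72ce5 is rgb(199, 44, 229).
A 10% tone moves each channel 10% toward 128:
  R: 199 + 0.1×(128−199) = 199 − 7.1 = 191.9 → 192
  G: 44 + 0.1×(128−44) = 44 + 8.4 = 52.4 → 52
  B: 229 + 0.1×(128−229) = 229 − 10.1 = 218.9 → 219
After the tone: rgb(192, 52, 219) = #c034db.
Lerp each channel 45% toward 255:
  R: 192 + 28.35 = 220.35 → 220
  G: 52 + 91.35 = 143.35 → 143
  B: 219 + 0.45×(255−219) = 219 + 16.2 = 235.2 → 235
rgb(220, 143, 235) = #dc8feb.

#dc8feb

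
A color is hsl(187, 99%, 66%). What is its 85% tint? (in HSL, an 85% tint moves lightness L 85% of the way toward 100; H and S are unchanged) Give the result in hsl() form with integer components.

hsl(187, 99%, 95%)

L moves 85% from 66 toward 100: 66 + 28.9 = 94.9 → 95.
H and S are unchanged.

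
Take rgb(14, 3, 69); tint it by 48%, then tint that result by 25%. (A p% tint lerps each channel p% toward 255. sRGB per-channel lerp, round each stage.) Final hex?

#a19db6

A 48% tint moves each channel 48% toward 255:
  R: 14 + 115.68 = 129.68 → 130
  G: 3 + 120.96 = 123.96 → 124
  B: 69 + 0.48×(255−69) = 69 + 89.28 = 158.28 → 158
After the tint: rgb(130, 124, 158) = #827c9e.
Per channel, c → c + 0.25(255 − c):
  R: 130 + 0.25×(255−130) = 130 + 31.25 = 161.25 → 161
  G: 124 + 0.25×(255−124) = 124 + 32.75 = 156.75 → 157
  B: 158 + 0.25×(255−158) = 158 + 24.25 = 182.25 → 182
rgb(161, 157, 182) = #a19db6.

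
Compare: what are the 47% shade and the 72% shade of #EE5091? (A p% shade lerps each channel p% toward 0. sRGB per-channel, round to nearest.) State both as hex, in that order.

#7E2A4D, #431629

#EE5091 is rgb(238, 80, 145).
47% shade:
  R: 238 + 0.47×(0−238) = 238 − 111.86 = 126.14 → 126
  G: 80 + 0.47×(0−80) = 80 − 37.6 = 42.4 → 42
  B: 145 − 68.15 = 76.85 → 77
  → #7E2A4D
72% shade:
  R: 238 + 0.72×(0−238) = 238 − 171.36 = 66.64 → 67
  G: 80 − 57.6 = 22.4 → 22
  B: 145 − 104.4 = 40.6 → 41
  → #431629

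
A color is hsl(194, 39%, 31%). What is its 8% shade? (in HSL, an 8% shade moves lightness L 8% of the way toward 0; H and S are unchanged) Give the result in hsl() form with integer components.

L moves 8% from 31 toward 0: 31 − 2.48 = 28.52 → 29.
H and S are unchanged.

hsl(194, 39%, 29%)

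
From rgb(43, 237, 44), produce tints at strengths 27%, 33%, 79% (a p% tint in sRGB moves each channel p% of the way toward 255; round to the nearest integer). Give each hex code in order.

27%: (43 + 57.24 = 100.24→100, 237 + 4.86 = 241.86→242, 44 + 56.97 = 100.97→101) → #64F265
33%: (43 + 69.96 = 112.96→113, 237 + 5.94 = 242.94→243, 44 + 69.63 = 113.63→114) → #71F372
79%: (43 + 167.48 = 210.48→210, 237 + 14.22 = 251.22→251, 44 + 166.69 = 210.69→211) → #D2FBD3

#64F265, #71F372, #D2FBD3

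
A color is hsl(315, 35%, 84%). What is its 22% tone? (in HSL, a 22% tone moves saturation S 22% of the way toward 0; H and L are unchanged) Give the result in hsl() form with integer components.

hsl(315, 27%, 84%)

S moves 22% from 35 toward 0: 35 − 7.7 = 27.3 → 27.
H and L are unchanged.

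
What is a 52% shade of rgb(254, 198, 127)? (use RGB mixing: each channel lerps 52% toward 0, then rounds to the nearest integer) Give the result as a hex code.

#7a5f3d

A 52% shade moves each channel 52% toward 0:
  R: 254 − 132.08 = 121.92 → 122
  G: 198 − 102.96 = 95.04 → 95
  B: 127 − 66.04 = 60.96 → 61
rgb(122, 95, 61) = #7a5f3d.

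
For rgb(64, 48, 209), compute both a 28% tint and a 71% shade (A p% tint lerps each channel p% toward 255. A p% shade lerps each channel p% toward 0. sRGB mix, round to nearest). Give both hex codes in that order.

28% tint:
  R: 64 + 53.48 = 117.48 → 117
  G: 48 + 57.96 = 105.96 → 106
  B: 209 + 0.28×(255−209) = 209 + 12.88 = 221.88 → 222
  → #756ADE
71% shade:
  R: 64 + 0.71×(0−64) = 64 − 45.44 = 18.56 → 19
  G: 48 + 0.71×(0−48) = 48 − 34.08 = 13.92 → 14
  B: 209 + 0.71×(0−209) = 209 − 148.39 = 60.61 → 61
  → #130E3D

#756ADE, #130E3D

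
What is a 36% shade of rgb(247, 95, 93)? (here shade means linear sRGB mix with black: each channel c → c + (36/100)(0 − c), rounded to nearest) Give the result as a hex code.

#9E3D3C

Lerp each channel 36% toward 0:
  R: 247 − 88.92 = 158.08 → 158
  G: 95 + 0.36×(0−95) = 95 − 34.2 = 60.8 → 61
  B: 93 − 33.48 = 59.52 → 60
rgb(158, 61, 60) = #9E3D3C.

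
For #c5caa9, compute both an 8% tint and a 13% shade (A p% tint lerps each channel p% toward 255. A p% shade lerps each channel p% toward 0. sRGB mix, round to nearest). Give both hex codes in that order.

#caceb0, #abb093

#c5caa9 is rgb(197, 202, 169).
8% tint:
  R: 197 + 4.64 = 201.64 → 202
  G: 202 + 0.08×(255−202) = 202 + 4.24 = 206.24 → 206
  B: 169 + 6.88 = 175.88 → 176
  → #caceb0
13% shade:
  R: 197 + 0.13×(0−197) = 197 − 25.61 = 171.39 → 171
  G: 202 − 26.26 = 175.74 → 176
  B: 169 − 21.97 = 147.03 → 147
  → #abb093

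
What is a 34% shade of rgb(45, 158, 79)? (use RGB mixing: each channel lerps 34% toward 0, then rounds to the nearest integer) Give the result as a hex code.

Per channel, c → c + 0.34(0 − c):
  R: 45 − 15.3 = 29.7 → 30
  G: 158 + 0.34×(0−158) = 158 − 53.72 = 104.28 → 104
  B: 79 − 26.86 = 52.14 → 52
rgb(30, 104, 52) = #1E6834.

#1E6834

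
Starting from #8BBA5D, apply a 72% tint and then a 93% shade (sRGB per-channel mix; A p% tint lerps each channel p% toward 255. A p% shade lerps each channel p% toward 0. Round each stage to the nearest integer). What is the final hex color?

#8BBA5D is rgb(139, 186, 93).
Per channel, c → c + 0.72(255 − c):
  R: 139 + 83.52 = 222.52 → 223
  G: 186 + 49.68 = 235.68 → 236
  B: 93 + 0.72×(255−93) = 93 + 116.64 = 209.64 → 210
After the tint: rgb(223, 236, 210) = #DFECD2.
Per channel, c → c + 0.93(0 − c):
  R: 223 + 0.93×(0−223) = 223 − 207.39 = 15.61 → 16
  G: 236 − 219.48 = 16.52 → 17
  B: 210 − 195.3 = 14.7 → 15
rgb(16, 17, 15) = #10110F.

#10110F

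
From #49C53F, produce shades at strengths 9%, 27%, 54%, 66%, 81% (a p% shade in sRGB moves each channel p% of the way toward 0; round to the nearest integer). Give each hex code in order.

#42B339, #35902E, #225B1D, #194315, #0E250C

#49C53F is rgb(73, 197, 63).
9%: (73 − 6.57 = 66.43→66, 197 − 17.73 = 179.27→179, 63 − 5.67 = 57.33→57) → #42B339
27%: (73 − 19.71 = 53.29→53, 197 − 53.19 = 143.81→144, 63 − 17.01 = 45.99→46) → #35902E
54%: (73 − 39.42 = 33.58→34, 197 − 106.38 = 90.62→91, 63 − 34.02 = 28.98→29) → #225B1D
66%: (73 − 48.18 = 24.82→25, 197 − 130.02 = 66.98→67, 63 − 41.58 = 21.42→21) → #194315
81%: (73 − 59.13 = 13.87→14, 197 − 159.57 = 37.43→37, 63 − 51.03 = 11.97→12) → #0E250C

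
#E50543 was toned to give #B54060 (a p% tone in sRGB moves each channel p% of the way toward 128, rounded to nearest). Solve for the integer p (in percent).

48%

#E50543 is rgb(229, 5, 67); #B54060 is rgb(181, 64, 96).
On the G channel (widest range): 64 ≈ 5 + (p/100)(128 − 5), so p ≈ 100×(64 − 5)/(128 − 5) = 5900/123 = 47.97.
p = 48 reproduces all three channels after rounding.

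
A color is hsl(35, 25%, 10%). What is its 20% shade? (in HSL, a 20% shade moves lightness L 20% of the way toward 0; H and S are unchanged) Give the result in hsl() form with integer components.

hsl(35, 25%, 8%)

L moves 20% from 10 toward 0: 10 − 2 = 8 → 8.
H and S are unchanged.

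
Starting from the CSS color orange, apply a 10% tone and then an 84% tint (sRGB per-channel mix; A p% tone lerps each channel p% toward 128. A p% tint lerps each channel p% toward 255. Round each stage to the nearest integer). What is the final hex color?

#FDF0D8

CSS orange is rgb(255, 165, 0).
A 10% tone moves each channel 10% toward 128:
  R: 255 − 12.7 = 242.3 → 242
  G: 165 − 3.7 = 161.3 → 161
  B: 0 + 0.1×(128−0) = 0 + 12.8 = 12.8 → 13
After the tone: rgb(242, 161, 13) = #F2A10D.
An 84% tint moves each channel 84% toward 255:
  R: 242 + 0.84×(255−242) = 242 + 10.92 = 252.92 → 253
  G: 161 + 78.96 = 239.96 → 240
  B: 13 + 0.84×(255−13) = 13 + 203.28 = 216.28 → 216
rgb(253, 240, 216) = #FDF0D8.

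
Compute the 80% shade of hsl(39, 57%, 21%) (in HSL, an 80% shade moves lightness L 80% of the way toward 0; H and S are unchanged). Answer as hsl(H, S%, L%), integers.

L moves 80% from 21 toward 0: 21 − 16.8 = 4.2 → 4.
H and S are unchanged.

hsl(39, 57%, 4%)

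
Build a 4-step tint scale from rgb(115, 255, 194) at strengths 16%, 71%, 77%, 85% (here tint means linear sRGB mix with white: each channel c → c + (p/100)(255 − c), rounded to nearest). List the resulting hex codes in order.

16%: (115 + 22.4 = 137.4→137, 255→255, 194 + 9.76 = 203.76→204) → #89ffcc
71%: (115 + 99.4 = 214.4→214, 255→255, 194 + 43.31 = 237.31→237) → #d6ffed
77%: (115 + 107.8 = 222.8→223, 255→255, 194 + 46.97 = 240.97→241) → #dffff1
85%: (115 + 119 = 234→234, 255→255, 194 + 51.85 = 245.85→246) → #eafff6

#89ffcc, #d6ffed, #dffff1, #eafff6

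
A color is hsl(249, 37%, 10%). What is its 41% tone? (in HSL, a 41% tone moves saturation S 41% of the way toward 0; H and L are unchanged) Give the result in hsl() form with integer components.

hsl(249, 22%, 10%)

S moves 41% from 37 toward 0: 37 − 15.17 = 21.83 → 22.
H and L are unchanged.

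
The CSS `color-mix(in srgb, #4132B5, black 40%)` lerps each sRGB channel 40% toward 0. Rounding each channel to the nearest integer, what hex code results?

#271E6D

#4132B5 is rgb(65, 50, 181).
Per channel, c → c + 0.4(0 − c):
  R: 65 − 26 = 39 → 39
  G: 50 + 0.4×(0−50) = 50 − 20 = 30 → 30
  B: 181 + 0.4×(0−181) = 181 − 72.4 = 108.6 → 109
rgb(39, 30, 109) = #271E6D.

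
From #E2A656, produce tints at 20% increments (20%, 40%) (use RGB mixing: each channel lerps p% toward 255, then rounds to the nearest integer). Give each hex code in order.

#E8B878, #EECA9A

#E2A656 is rgb(226, 166, 86).
20%: (226 + 5.8 = 231.8→232, 166 + 17.8 = 183.8→184, 86 + 33.8 = 119.8→120) → #E8B878
40%: (226 + 11.6 = 237.6→238, 166 + 35.6 = 201.6→202, 86 + 67.6 = 153.6→154) → #EECA9A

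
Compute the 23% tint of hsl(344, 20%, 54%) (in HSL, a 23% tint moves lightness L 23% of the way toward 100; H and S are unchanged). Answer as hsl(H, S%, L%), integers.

L moves 23% from 54 toward 100: 54 + 10.58 = 64.58 → 65.
H and S are unchanged.

hsl(344, 20%, 65%)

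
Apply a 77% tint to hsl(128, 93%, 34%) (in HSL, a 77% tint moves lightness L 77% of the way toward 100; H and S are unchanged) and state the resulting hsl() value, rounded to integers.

L moves 77% from 34 toward 100: 34 + 50.82 = 84.82 → 85.
H and S are unchanged.

hsl(128, 93%, 85%)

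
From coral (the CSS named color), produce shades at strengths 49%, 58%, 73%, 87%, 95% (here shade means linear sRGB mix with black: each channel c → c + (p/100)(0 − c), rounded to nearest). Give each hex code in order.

#824129, #6B3522, #452216, #21110A, #0D0604

CSS coral is rgb(255, 127, 80).
49%: (255 − 124.95 = 130.05→130, 127 − 62.23 = 64.77→65, 80 − 39.2 = 40.8→41) → #824129
58%: (255 − 147.9 = 107.1→107, 127 − 73.66 = 53.34→53, 80 − 46.4 = 33.6→34) → #6B3522
73%: (255 − 186.15 = 68.85→69, 127 − 92.71 = 34.29→34, 80 − 58.4 = 21.6→22) → #452216
87%: (255 − 221.85 = 33.15→33, 127 − 110.49 = 16.51→17, 80 − 69.6 = 10.4→10) → #21110A
95%: (255 − 242.25 = 12.75→13, 127 − 120.65 = 6.35→6, 80 − 76 = 4→4) → #0D0604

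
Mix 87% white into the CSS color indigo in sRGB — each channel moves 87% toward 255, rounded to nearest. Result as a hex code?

CSS indigo is rgb(75, 0, 130).
An 87% tint moves each channel 87% toward 255:
  R: 75 + 0.87×(255−75) = 75 + 156.6 = 231.6 → 232
  G: 0 + 221.85 = 221.85 → 222
  B: 130 + 0.87×(255−130) = 130 + 108.75 = 238.75 → 239
rgb(232, 222, 239) = #e8deef.

#e8deef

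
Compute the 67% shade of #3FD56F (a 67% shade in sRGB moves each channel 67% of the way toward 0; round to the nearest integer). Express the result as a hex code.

#3FD56F is rgb(63, 213, 111).
A 67% shade moves each channel 67% toward 0:
  R: 63 + 0.67×(0−63) = 63 − 42.21 = 20.79 → 21
  G: 213 + 0.67×(0−213) = 213 − 142.71 = 70.29 → 70
  B: 111 − 74.37 = 36.63 → 37
rgb(21, 70, 37) = #154625.

#154625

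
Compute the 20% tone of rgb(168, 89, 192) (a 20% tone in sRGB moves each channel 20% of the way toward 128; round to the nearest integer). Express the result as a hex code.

#A061B3

Per channel, c → c + 0.2(128 − c):
  R: 168 + 0.2×(128−168) = 168 − 8 = 160 → 160
  G: 89 + 7.8 = 96.8 → 97
  B: 192 + 0.2×(128−192) = 192 − 12.8 = 179.2 → 179
rgb(160, 97, 179) = #A061B3.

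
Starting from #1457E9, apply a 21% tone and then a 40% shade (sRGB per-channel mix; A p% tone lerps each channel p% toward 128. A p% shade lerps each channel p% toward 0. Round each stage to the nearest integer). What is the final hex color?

#1457E9 is rgb(20, 87, 233).
Per channel, c → c + 0.21(128 − c):
  R: 20 + 22.68 = 42.68 → 43
  G: 87 + 0.21×(128−87) = 87 + 8.61 = 95.61 → 96
  B: 233 − 22.05 = 210.95 → 211
After the tone: rgb(43, 96, 211) = #2B60D3.
A 40% shade moves each channel 40% toward 0:
  R: 43 + 0.4×(0−43) = 43 − 17.2 = 25.8 → 26
  G: 96 − 38.4 = 57.6 → 58
  B: 211 + 0.4×(0−211) = 211 − 84.4 = 126.6 → 127
rgb(26, 58, 127) = #1A3A7F.

#1A3A7F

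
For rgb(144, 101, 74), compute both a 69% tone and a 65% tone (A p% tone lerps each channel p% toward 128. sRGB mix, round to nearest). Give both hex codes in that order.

#85786f, #86776d

69% tone:
  R: 144 + 0.69×(128−144) = 144 − 11.04 = 132.96 → 133
  G: 101 + 18.63 = 119.63 → 120
  B: 74 + 0.69×(128−74) = 74 + 37.26 = 111.26 → 111
  → #85786f
65% tone:
  R: 144 − 10.4 = 133.6 → 134
  G: 101 + 0.65×(128−101) = 101 + 17.55 = 118.55 → 119
  B: 74 + 0.65×(128−74) = 74 + 35.1 = 109.1 → 109
  → #86776d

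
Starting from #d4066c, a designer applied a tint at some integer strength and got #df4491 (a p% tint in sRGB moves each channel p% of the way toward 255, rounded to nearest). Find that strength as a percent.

25%

#d4066c is rgb(212, 6, 108); #df4491 is rgb(223, 68, 145).
On the G channel (widest range): 68 ≈ 6 + (p/100)(255 − 6), so p ≈ 100×(68 − 6)/(255 − 6) = 6200/249 = 24.90.
p = 25 reproduces all three channels after rounding.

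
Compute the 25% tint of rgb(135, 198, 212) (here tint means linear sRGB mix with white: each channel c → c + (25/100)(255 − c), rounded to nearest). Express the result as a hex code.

#A5D4DF

Per channel, c → c + 0.25(255 − c):
  R: 135 + 30 = 165 → 165
  G: 198 + 0.25×(255−198) = 198 + 14.25 = 212.25 → 212
  B: 212 + 0.25×(255−212) = 212 + 10.75 = 222.75 → 223
rgb(165, 212, 223) = #A5D4DF.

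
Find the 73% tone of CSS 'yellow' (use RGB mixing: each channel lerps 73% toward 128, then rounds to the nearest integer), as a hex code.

#A2A25D

CSS yellow is rgb(255, 255, 0).
A 73% tone moves each channel 73% toward 128:
  R: 255 + 0.73×(128−255) = 255 − 92.71 = 162.29 → 162
  G: 255 + 0.73×(128−255) = 255 − 92.71 = 162.29 → 162
  B: 0 + 93.44 = 93.44 → 93
rgb(162, 162, 93) = #A2A25D.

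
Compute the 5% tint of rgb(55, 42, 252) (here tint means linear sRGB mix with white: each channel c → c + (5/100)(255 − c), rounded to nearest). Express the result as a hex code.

#4135fc

A 5% tint moves each channel 5% toward 255:
  R: 55 + 10 = 65 → 65
  G: 42 + 10.65 = 52.65 → 53
  B: 252 + 0.15 = 252.15 → 252
rgb(65, 53, 252) = #4135fc.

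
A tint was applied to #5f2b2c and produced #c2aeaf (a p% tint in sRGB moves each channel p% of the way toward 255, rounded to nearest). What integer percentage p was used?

62%

#5f2b2c is rgb(95, 43, 44); #c2aeaf is rgb(194, 174, 175).
On the G channel (widest range): 174 ≈ 43 + (p/100)(255 − 43), so p ≈ 100×(174 − 43)/(255 − 43) = 13100/212 = 61.79.
p = 62 reproduces all three channels after rounding.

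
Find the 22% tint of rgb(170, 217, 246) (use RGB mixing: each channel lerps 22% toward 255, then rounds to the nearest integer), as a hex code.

Per channel, c → c + 0.22(255 − c):
  R: 170 + 0.22×(255−170) = 170 + 18.7 = 188.7 → 189
  G: 217 + 0.22×(255−217) = 217 + 8.36 = 225.36 → 225
  B: 246 + 1.98 = 247.98 → 248
rgb(189, 225, 248) = #BDE1F8.

#BDE1F8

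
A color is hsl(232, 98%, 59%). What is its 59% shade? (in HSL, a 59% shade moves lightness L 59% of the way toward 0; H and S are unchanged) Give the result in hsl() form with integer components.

L moves 59% from 59 toward 0: 59 − 34.81 = 24.19 → 24.
H and S are unchanged.

hsl(232, 98%, 24%)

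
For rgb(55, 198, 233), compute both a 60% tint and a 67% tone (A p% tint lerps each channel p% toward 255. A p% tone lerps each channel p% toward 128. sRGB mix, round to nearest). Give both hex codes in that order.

60% tint:
  R: 55 + 120 = 175 → 175
  G: 198 + 34.2 = 232.2 → 232
  B: 233 + 13.2 = 246.2 → 246
  → #afe8f6
67% tone:
  R: 55 + 0.67×(128−55) = 55 + 48.91 = 103.91 → 104
  G: 198 + 0.67×(128−198) = 198 − 46.9 = 151.1 → 151
  B: 233 + 0.67×(128−233) = 233 − 70.35 = 162.65 → 163
  → #6897a3

#afe8f6, #6897a3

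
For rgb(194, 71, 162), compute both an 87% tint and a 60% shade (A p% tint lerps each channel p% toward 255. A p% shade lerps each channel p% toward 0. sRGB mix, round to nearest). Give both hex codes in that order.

87% tint:
  R: 194 + 0.87×(255−194) = 194 + 53.07 = 247.07 → 247
  G: 71 + 160.08 = 231.08 → 231
  B: 162 + 0.87×(255−162) = 162 + 80.91 = 242.91 → 243
  → #f7e7f3
60% shade:
  R: 194 − 116.4 = 77.6 → 78
  G: 71 + 0.6×(0−71) = 71 − 42.6 = 28.4 → 28
  B: 162 − 97.2 = 64.8 → 65
  → #4e1c41

#f7e7f3, #4e1c41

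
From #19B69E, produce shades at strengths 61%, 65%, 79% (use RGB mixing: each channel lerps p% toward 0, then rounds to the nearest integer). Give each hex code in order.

#19B69E is rgb(25, 182, 158).
61%: (25 − 15.25 = 9.75→10, 182 − 111.02 = 70.98→71, 158 − 96.38 = 61.62→62) → #0A473E
65%: (25 − 16.25 = 8.75→9, 182 − 118.3 = 63.7→64, 158 − 102.7 = 55.3→55) → #094037
79%: (25 − 19.75 = 5.25→5, 182 − 143.78 = 38.22→38, 158 − 124.82 = 33.18→33) → #052621

#0A473E, #094037, #052621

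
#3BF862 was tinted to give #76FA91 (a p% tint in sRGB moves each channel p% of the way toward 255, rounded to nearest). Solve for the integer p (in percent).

30%

#3BF862 is rgb(59, 248, 98); #76FA91 is rgb(118, 250, 145).
On the R channel (widest range): 118 ≈ 59 + (p/100)(255 − 59), so p ≈ 100×(118 − 59)/(255 − 59) = 5900/196 = 30.10.
p = 30 reproduces all three channels after rounding.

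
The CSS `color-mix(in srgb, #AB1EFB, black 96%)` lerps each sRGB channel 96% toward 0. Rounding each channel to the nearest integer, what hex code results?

#AB1EFB is rgb(171, 30, 251).
A 96% shade moves each channel 96% toward 0:
  R: 171 + 0.96×(0−171) = 171 − 164.16 = 6.84 → 7
  G: 30 − 28.8 = 1.2 → 1
  B: 251 − 240.96 = 10.04 → 10
rgb(7, 1, 10) = #07010A.

#07010A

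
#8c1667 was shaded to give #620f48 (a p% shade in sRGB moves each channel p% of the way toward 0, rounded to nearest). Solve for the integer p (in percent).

30%

#8c1667 is rgb(140, 22, 103); #620f48 is rgb(98, 15, 72).
On the R channel (widest range): 98 ≈ 140 + (p/100)(0 − 140), so p ≈ 100×(98 − 140)/(0 − 140) = -4200/-140 = 30.00.
p = 30 reproduces all three channels after rounding.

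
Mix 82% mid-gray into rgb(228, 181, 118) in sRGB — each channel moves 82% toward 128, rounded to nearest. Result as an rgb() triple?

rgb(146, 138, 126)

Per channel, c → c + 0.82(128 − c):
  R: 228 + 0.82×(128−228) = 228 − 82 = 146 → 146
  G: 181 + 0.82×(128−181) = 181 − 43.46 = 137.54 → 138
  B: 118 + 8.2 = 126.2 → 126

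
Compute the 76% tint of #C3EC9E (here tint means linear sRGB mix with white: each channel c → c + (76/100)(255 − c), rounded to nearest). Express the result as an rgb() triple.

rgb(241, 250, 232)

#C3EC9E is rgb(195, 236, 158).
A 76% tint moves each channel 76% toward 255:
  R: 195 + 0.76×(255−195) = 195 + 45.6 = 240.6 → 241
  G: 236 + 14.44 = 250.44 → 250
  B: 158 + 73.72 = 231.72 → 232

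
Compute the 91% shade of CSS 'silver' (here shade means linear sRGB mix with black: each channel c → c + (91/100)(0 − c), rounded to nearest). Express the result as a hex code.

CSS silver is rgb(192, 192, 192).
Lerp each channel 91% toward 0:
  R: 192 + 0.91×(0−192) = 192 − 174.72 = 17.28 → 17
  G: 192 − 174.72 = 17.28 → 17
  B: 192 + 0.91×(0−192) = 192 − 174.72 = 17.28 → 17
rgb(17, 17, 17) = #111111.

#111111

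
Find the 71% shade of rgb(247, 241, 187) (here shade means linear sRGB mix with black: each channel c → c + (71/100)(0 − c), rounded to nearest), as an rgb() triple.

rgb(72, 70, 54)

Per channel, c → c + 0.71(0 − c):
  R: 247 + 0.71×(0−247) = 247 − 175.37 = 71.63 → 72
  G: 241 − 171.11 = 69.89 → 70
  B: 187 − 132.77 = 54.23 → 54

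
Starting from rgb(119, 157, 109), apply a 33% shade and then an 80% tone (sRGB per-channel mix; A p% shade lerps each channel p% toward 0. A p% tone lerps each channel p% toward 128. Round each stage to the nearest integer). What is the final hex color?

Per channel, c → c + 0.33(0 − c):
  R: 119 + 0.33×(0−119) = 119 − 39.27 = 79.73 → 80
  G: 157 + 0.33×(0−157) = 157 − 51.81 = 105.19 → 105
  B: 109 − 35.97 = 73.03 → 73
After the shade: rgb(80, 105, 73) = #506949.
An 80% tone moves each channel 80% toward 128:
  R: 80 + 0.8×(128−80) = 80 + 38.4 = 118.4 → 118
  G: 105 + 0.8×(128−105) = 105 + 18.4 = 123.4 → 123
  B: 73 + 0.8×(128−73) = 73 + 44 = 117 → 117
rgb(118, 123, 117) = #767b75.

#767b75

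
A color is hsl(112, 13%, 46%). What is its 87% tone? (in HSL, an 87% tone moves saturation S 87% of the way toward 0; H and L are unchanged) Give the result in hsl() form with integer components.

S moves 87% from 13 toward 0: 13 − 11.31 = 1.69 → 2.
H and L are unchanged.

hsl(112, 2%, 46%)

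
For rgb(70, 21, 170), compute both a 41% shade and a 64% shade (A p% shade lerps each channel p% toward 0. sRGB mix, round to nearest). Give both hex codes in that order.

41% shade:
  R: 70 + 0.41×(0−70) = 70 − 28.7 = 41.3 → 41
  G: 21 + 0.41×(0−21) = 21 − 8.61 = 12.39 → 12
  B: 170 + 0.41×(0−170) = 170 − 69.7 = 100.3 → 100
  → #290c64
64% shade:
  R: 70 + 0.64×(0−70) = 70 − 44.8 = 25.2 → 25
  G: 21 − 13.44 = 7.56 → 8
  B: 170 + 0.64×(0−170) = 170 − 108.8 = 61.2 → 61
  → #19083d

#290c64, #19083d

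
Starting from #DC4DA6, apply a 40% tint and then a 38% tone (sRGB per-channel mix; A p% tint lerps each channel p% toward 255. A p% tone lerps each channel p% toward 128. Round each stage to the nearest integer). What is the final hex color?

#C28CAE

#DC4DA6 is rgb(220, 77, 166).
A 40% tint moves each channel 40% toward 255:
  R: 220 + 14 = 234 → 234
  G: 77 + 71.2 = 148.2 → 148
  B: 166 + 35.6 = 201.6 → 202
After the tint: rgb(234, 148, 202) = #EA94CA.
Lerp each channel 38% toward 128:
  R: 234 + 0.38×(128−234) = 234 − 40.28 = 193.72 → 194
  G: 148 + 0.38×(128−148) = 148 − 7.6 = 140.4 → 140
  B: 202 − 28.12 = 173.88 → 174
rgb(194, 140, 174) = #C28CAE.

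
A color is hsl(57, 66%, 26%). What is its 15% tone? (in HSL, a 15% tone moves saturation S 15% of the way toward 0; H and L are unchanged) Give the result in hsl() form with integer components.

hsl(57, 56%, 26%)

S moves 15% from 66 toward 0: 66 − 9.9 = 56.1 → 56.
H and L are unchanged.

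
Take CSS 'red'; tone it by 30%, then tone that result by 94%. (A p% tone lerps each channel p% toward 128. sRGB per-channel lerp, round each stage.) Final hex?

#857B7B

CSS red is rgb(255, 0, 0).
Lerp each channel 30% toward 128:
  R: 255 − 38.1 = 216.9 → 217
  G: 0 + 0.3×(128−0) = 0 + 38.4 = 38.4 → 38
  B: 0 + 0.3×(128−0) = 0 + 38.4 = 38.4 → 38
After the tone: rgb(217, 38, 38) = #D92626.
Lerp each channel 94% toward 128:
  R: 217 − 83.66 = 133.34 → 133
  G: 38 + 84.6 = 122.6 → 123
  B: 38 + 84.6 = 122.6 → 123
rgb(133, 123, 123) = #857B7B.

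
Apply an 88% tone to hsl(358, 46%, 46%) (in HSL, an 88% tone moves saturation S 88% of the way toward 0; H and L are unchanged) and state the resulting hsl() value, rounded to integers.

S moves 88% from 46 toward 0: 46 − 40.48 = 5.52 → 6.
H and L are unchanged.

hsl(358, 6%, 46%)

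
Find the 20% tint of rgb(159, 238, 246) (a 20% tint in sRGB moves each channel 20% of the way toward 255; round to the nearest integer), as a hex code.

#b2f1f8

Per channel, c → c + 0.2(255 − c):
  R: 159 + 0.2×(255−159) = 159 + 19.2 = 178.2 → 178
  G: 238 + 0.2×(255−238) = 238 + 3.4 = 241.4 → 241
  B: 246 + 1.8 = 247.8 → 248
rgb(178, 241, 248) = #b2f1f8.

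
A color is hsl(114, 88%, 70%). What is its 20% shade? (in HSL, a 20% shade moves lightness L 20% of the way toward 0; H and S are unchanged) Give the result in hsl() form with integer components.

L moves 20% from 70 toward 0: 70 − 14 = 56 → 56.
H and S are unchanged.

hsl(114, 88%, 56%)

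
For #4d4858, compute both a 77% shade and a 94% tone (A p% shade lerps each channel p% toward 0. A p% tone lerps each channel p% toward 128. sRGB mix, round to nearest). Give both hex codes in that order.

#121114, #7d7d7e

#4d4858 is rgb(77, 72, 88).
77% shade:
  R: 77 − 59.29 = 17.71 → 18
  G: 72 + 0.77×(0−72) = 72 − 55.44 = 16.56 → 17
  B: 88 + 0.77×(0−88) = 88 − 67.76 = 20.24 → 20
  → #121114
94% tone:
  R: 77 + 47.94 = 124.94 → 125
  G: 72 + 0.94×(128−72) = 72 + 52.64 = 124.64 → 125
  B: 88 + 37.6 = 125.6 → 126
  → #7d7d7e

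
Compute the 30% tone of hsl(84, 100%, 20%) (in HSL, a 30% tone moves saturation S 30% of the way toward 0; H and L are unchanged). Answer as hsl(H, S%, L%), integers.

hsl(84, 70%, 20%)

S moves 30% from 100 toward 0: 100 − 30 = 70 → 70.
H and L are unchanged.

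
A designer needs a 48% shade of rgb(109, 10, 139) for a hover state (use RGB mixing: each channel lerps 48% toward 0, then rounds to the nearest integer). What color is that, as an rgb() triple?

Per channel, c → c + 0.48(0 − c):
  R: 109 + 0.48×(0−109) = 109 − 52.32 = 56.68 → 57
  G: 10 + 0.48×(0−10) = 10 − 4.8 = 5.2 → 5
  B: 139 + 0.48×(0−139) = 139 − 66.72 = 72.28 → 72

rgb(57, 5, 72)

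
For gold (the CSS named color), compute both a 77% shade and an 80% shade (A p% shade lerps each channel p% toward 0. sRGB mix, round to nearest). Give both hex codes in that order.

CSS gold is rgb(255, 215, 0).
77% shade:
  R: 255 − 196.35 = 58.65 → 59
  G: 215 + 0.77×(0−215) = 215 − 165.55 = 49.45 → 49
  B: 0 + 0 = 0 → 0
  → #3b3100
80% shade:
  R: 255 + 0.8×(0−255) = 255 − 204 = 51 → 51
  G: 215 + 0.8×(0−215) = 215 − 172 = 43 → 43
  B: 0 + 0.8×(0−0) = 0 + 0 = 0 → 0
  → #332b00

#3b3100, #332b00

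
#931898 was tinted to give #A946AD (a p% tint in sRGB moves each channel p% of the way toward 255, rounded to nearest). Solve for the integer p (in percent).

20%

#931898 is rgb(147, 24, 152); #A946AD is rgb(169, 70, 173).
On the G channel (widest range): 70 ≈ 24 + (p/100)(255 − 24), so p ≈ 100×(70 − 24)/(255 − 24) = 4600/231 = 19.91.
p = 20 reproduces all three channels after rounding.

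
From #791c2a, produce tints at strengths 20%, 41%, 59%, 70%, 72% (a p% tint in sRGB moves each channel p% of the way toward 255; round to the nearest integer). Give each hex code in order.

#944955, #b07981, #c8a2a8, #d7bbbf, #d9bfc3

#791c2a is rgb(121, 28, 42).
20%: (121 + 26.8 = 147.8→148, 28 + 45.4 = 73.4→73, 42 + 42.6 = 84.6→85) → #944955
41%: (121 + 54.94 = 175.94→176, 28 + 93.07 = 121.07→121, 42 + 87.33 = 129.33→129) → #b07981
59%: (121 + 79.06 = 200.06→200, 28 + 133.93 = 161.93→162, 42 + 125.67 = 167.67→168) → #c8a2a8
70%: (121 + 93.8 = 214.8→215, 28 + 158.9 = 186.9→187, 42 + 149.1 = 191.1→191) → #d7bbbf
72%: (121 + 96.48 = 217.48→217, 28 + 163.44 = 191.44→191, 42 + 153.36 = 195.36→195) → #d9bfc3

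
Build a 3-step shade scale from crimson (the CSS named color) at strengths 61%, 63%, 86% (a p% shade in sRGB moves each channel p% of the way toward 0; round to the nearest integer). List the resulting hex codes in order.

#560817, #510716, #1F0308

CSS crimson is rgb(220, 20, 60).
61%: (220 − 134.2 = 85.8→86, 20 − 12.2 = 7.8→8, 60 − 36.6 = 23.4→23) → #560817
63%: (220 − 138.6 = 81.4→81, 20 − 12.6 = 7.4→7, 60 − 37.8 = 22.2→22) → #510716
86%: (220 − 189.2 = 30.8→31, 20 − 17.2 = 2.8→3, 60 − 51.6 = 8.4→8) → #1F0308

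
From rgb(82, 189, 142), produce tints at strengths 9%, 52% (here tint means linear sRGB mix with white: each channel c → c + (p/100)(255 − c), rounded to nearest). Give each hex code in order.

#62c398, #acdfc9

9%: (82 + 15.57 = 97.57→98, 189 + 5.94 = 194.94→195, 142 + 10.17 = 152.17→152) → #62c398
52%: (82 + 89.96 = 171.96→172, 189 + 34.32 = 223.32→223, 142 + 58.76 = 200.76→201) → #acdfc9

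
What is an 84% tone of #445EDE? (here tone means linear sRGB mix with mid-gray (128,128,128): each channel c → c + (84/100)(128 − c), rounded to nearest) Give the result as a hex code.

#767B8F

#445EDE is rgb(68, 94, 222).
An 84% tone moves each channel 84% toward 128:
  R: 68 + 50.4 = 118.4 → 118
  G: 94 + 0.84×(128−94) = 94 + 28.56 = 122.56 → 123
  B: 222 + 0.84×(128−222) = 222 − 78.96 = 143.04 → 143
rgb(118, 123, 143) = #767B8F.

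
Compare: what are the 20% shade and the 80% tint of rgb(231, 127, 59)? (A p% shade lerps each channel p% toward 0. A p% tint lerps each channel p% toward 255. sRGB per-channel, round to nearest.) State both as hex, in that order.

#b9662f, #fae5d8

20% shade:
  R: 231 − 46.2 = 184.8 → 185
  G: 127 + 0.2×(0−127) = 127 − 25.4 = 101.6 → 102
  B: 59 + 0.2×(0−59) = 59 − 11.8 = 47.2 → 47
  → #b9662f
80% tint:
  R: 231 + 19.2 = 250.2 → 250
  G: 127 + 0.8×(255−127) = 127 + 102.4 = 229.4 → 229
  B: 59 + 0.8×(255−59) = 59 + 156.8 = 215.8 → 216
  → #fae5d8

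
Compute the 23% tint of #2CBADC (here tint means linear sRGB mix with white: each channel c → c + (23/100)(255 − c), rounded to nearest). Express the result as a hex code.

#2CBADC is rgb(44, 186, 220).
A 23% tint moves each channel 23% toward 255:
  R: 44 + 0.23×(255−44) = 44 + 48.53 = 92.53 → 93
  G: 186 + 15.87 = 201.87 → 202
  B: 220 + 0.23×(255−220) = 220 + 8.05 = 228.05 → 228
rgb(93, 202, 228) = #5DCAE4.

#5DCAE4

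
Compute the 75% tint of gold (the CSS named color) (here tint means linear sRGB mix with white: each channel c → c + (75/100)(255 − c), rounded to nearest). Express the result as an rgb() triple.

CSS gold is rgb(255, 215, 0).
Lerp each channel 75% toward 255:
  R: 255 + 0.75×(255−255) = 255 + 0 = 255 → 255
  G: 215 + 0.75×(255−215) = 215 + 30 = 245 → 245
  B: 0 + 191.25 = 191.25 → 191

rgb(255, 245, 191)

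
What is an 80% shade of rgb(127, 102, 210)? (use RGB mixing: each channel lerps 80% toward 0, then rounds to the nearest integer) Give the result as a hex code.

Lerp each channel 80% toward 0:
  R: 127 − 101.6 = 25.4 → 25
  G: 102 + 0.8×(0−102) = 102 − 81.6 = 20.4 → 20
  B: 210 + 0.8×(0−210) = 210 − 168 = 42 → 42
rgb(25, 20, 42) = #19142A.

#19142A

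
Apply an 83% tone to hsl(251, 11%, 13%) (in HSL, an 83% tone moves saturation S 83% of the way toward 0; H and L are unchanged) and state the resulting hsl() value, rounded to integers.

S moves 83% from 11 toward 0: 11 − 9.13 = 1.87 → 2.
H and L are unchanged.

hsl(251, 2%, 13%)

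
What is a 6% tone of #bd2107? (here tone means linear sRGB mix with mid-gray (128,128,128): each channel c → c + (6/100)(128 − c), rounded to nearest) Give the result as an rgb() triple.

#bd2107 is rgb(189, 33, 7).
Lerp each channel 6% toward 128:
  R: 189 − 3.66 = 185.34 → 185
  G: 33 + 5.7 = 38.7 → 39
  B: 7 + 0.06×(128−7) = 7 + 7.26 = 14.26 → 14

rgb(185, 39, 14)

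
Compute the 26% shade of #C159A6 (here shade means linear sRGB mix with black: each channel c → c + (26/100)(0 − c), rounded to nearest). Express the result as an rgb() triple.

rgb(143, 66, 123)

#C159A6 is rgb(193, 89, 166).
Per channel, c → c + 0.26(0 − c):
  R: 193 − 50.18 = 142.82 → 143
  G: 89 + 0.26×(0−89) = 89 − 23.14 = 65.86 → 66
  B: 166 + 0.26×(0−166) = 166 − 43.16 = 122.84 → 123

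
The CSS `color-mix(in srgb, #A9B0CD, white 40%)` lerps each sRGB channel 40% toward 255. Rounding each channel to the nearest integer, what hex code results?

#A9B0CD is rgb(169, 176, 205).
Lerp each channel 40% toward 255:
  R: 169 + 0.4×(255−169) = 169 + 34.4 = 203.4 → 203
  G: 176 + 31.6 = 207.6 → 208
  B: 205 + 0.4×(255−205) = 205 + 20 = 225 → 225
rgb(203, 208, 225) = #CBD0E1.

#CBD0E1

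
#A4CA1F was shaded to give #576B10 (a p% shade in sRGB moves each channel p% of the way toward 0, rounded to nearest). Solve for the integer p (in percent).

47%

#A4CA1F is rgb(164, 202, 31); #576B10 is rgb(87, 107, 16).
On the G channel (widest range): 107 ≈ 202 + (p/100)(0 − 202), so p ≈ 100×(107 − 202)/(0 − 202) = -9500/-202 = 47.03.
p = 47 reproduces all three channels after rounding.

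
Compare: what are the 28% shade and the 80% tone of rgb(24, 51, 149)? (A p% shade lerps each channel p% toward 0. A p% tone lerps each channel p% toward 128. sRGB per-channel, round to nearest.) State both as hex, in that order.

28% shade:
  R: 24 + 0.28×(0−24) = 24 − 6.72 = 17.28 → 17
  G: 51 − 14.28 = 36.72 → 37
  B: 149 − 41.72 = 107.28 → 107
  → #11256b
80% tone:
  R: 24 + 83.2 = 107.2 → 107
  G: 51 + 61.6 = 112.6 → 113
  B: 149 − 16.8 = 132.2 → 132
  → #6b7184

#11256b, #6b7184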